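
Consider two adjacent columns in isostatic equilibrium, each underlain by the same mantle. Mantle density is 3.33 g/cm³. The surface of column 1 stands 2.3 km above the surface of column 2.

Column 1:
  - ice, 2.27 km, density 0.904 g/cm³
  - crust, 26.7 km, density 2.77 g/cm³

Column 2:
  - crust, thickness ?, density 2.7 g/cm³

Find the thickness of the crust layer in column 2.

20.3 km

Take the compensation level at the base of the deeper column (depth z_c below the surface of column 1) and equate Σ ρ_i t_i down to z_c; mantle fills any gap and the z_c terms cancel.
Column 1: 2.27×0.904 + 26.7×2.77 + (z_c − 28.97)×3.33
Column 2: 2.3×0 + x×2.7 + (z_c − 2.3 − 0 − x)×3.33
The z_c×3.33 term appears on both sides and cancels. Collect the known terms of each column as K = Σ(ρt)_known − 3.33 × (depth of known layers): K_1 = 76.01108 − 3.33×28.97 = −20.45902; K_2 = 0 − 3.33×(2.3 + 0) = −7.659.
Balance: K_1 = K_2 − x×(3.33 − 2.7), so x = (K_2 − K_1)/(3.33 − 2.7) = 12.8/0.63 = 20.3 km.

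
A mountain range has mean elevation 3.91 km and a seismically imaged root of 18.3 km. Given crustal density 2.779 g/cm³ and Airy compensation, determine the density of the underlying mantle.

3.37 g/cm³

Airy balance: ρ_c h = (ρ_m − ρ_c) r → ρ_m = ρ_c (1 + h/r).
ρ_m = 2.779 × (1 + 3.91 km/18.3 km) = 3.37 g/cm³.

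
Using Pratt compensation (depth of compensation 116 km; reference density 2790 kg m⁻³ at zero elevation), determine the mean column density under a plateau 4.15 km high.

Pratt balance: ρ_ref D = ρ (D + h).
ρ = ρ_ref D/(D + h) = 2790 × 116 km/(116 km + 4.15 km) = 2690 kg m⁻³.

2690 kg m⁻³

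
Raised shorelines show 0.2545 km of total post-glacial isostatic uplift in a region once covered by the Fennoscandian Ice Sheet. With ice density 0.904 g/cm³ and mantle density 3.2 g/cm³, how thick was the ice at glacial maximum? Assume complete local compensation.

0.901 km

u = t ρ_ice/ρ_m → t = u ρ_m/ρ_ice = 0.2545 km × 3.2/0.904 = 0.901 km.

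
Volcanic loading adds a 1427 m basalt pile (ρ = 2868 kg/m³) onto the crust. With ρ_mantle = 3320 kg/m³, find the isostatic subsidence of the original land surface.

1230 m

Subaerial loading: s = t ρ_load / ρ_m.
s = 1427 m × 2868/3320 = 1230 m.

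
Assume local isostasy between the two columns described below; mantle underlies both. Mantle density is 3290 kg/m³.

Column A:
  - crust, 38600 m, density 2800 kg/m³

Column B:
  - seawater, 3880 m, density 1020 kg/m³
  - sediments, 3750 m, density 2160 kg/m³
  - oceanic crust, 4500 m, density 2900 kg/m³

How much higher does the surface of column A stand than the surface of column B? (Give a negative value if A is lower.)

For any compensation level in the mantle, the mantle terms cancel and isostasy reduces to e = (Σt_A − Σt_B) − (Σ(ρt)_A − Σ(ρt)_B) / ρ_m.
Σt_A = 38600 m; Σt_B = 12130 m; Σ(ρt)_A = 108080000; Σ(ρt)_B = 25107600 (in m·kg/m³).
e = (38600 − 12130) − (108080000 − 25107600) / 3290 = 1250 m.

1250 m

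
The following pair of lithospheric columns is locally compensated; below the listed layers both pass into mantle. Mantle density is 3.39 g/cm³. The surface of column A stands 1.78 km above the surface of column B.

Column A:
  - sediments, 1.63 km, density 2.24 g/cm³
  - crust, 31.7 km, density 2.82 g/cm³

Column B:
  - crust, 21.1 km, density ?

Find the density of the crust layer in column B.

2.73 g/cm³

Take the compensation level at the base of the deeper column (depth z_c below the surface of column A) and equate Σ ρ_i t_i down to z_c; mantle fills any gap and the z_c terms cancel.
Column A: 1.63×2.24 + 31.7×2.82 + (z_c − 33.33)×3.39
Column B: 1.78×0 + 21.1×ρ + (z_c − 1.78 − 21.1)×3.39
The z_c×3.39 term appears on both sides and cancels. Collect the known terms of each column as K = Σ(ρt)_known − 3.39 × (depth of known layers): K_A = 93.0452 − 3.39×33.33 = −19.9435; K_B = 0 − 3.39×(1.78 + 21.1) = −77.5632.
Balance: K_A = K_B + 21.1×ρ, so ρ = (K_A − K_B)/21.1 = 57.6197/21.1 = 2.73 g/cm³.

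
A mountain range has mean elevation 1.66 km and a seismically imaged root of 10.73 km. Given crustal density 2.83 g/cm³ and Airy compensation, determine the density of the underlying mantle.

Airy balance: ρ_c h = (ρ_m − ρ_c) r → ρ_m = ρ_c (1 + h/r).
ρ_m = 2.83 × (1 + 1.66 km/10.73 km) = 3.27 g/cm³.

3.27 g/cm³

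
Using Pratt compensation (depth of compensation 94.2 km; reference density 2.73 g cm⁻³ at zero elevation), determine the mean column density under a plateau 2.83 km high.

Pratt balance: ρ_ref D = ρ (D + h).
ρ = ρ_ref D/(D + h) = 2.73 × 94.2 km/(94.2 km + 2.83 km) = 2.65 g cm⁻³.

2.65 g cm⁻³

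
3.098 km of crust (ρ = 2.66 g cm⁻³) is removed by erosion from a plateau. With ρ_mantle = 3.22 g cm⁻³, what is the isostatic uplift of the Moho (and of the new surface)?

2.56 km

Unloading: uplift u = e ρ_c/ρ_m = 3.098 km × 2.66/3.22 = 2.56 km.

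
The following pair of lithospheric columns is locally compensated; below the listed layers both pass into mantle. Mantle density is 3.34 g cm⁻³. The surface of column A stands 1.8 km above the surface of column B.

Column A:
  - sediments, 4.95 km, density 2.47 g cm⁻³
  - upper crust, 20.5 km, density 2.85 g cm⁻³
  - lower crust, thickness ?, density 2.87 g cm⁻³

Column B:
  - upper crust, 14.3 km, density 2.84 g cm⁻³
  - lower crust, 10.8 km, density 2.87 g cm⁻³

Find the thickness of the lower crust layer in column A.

Take the compensation level at the base of the deeper column (depth z_c below the surface of column A) and equate Σ ρ_i t_i down to z_c; mantle fills any gap and the z_c terms cancel.
Column A: 4.95×2.47 + 20.5×2.85 + x×2.87 + (z_c − 25.45 − x)×3.34
Column B: 1.8×0 + 14.3×2.84 + 10.8×2.87 + (z_c − 1.8 − 25.1)×3.34
The z_c×3.34 term appears on both sides and cancels. Collect the known terms of each column as K = Σ(ρt)_known − 3.34 × (depth of known layers): K_A = 70.6515 − 3.34×25.45 = −14.3515; K_B = 71.608 − 3.34×(1.8 + 25.1) = −18.238.
Balance: K_A − x×(3.34 − 2.87) = K_B, so x = (K_A − K_B)/(3.34 − 2.87) = 3.8865/0.47 = 8.27 km.

8.27 km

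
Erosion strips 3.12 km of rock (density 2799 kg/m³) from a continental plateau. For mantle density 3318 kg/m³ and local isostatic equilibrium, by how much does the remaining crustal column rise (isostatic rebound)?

2.63 km

Unloading: uplift u = e ρ_c/ρ_m = 3.12 km × 2799/3318 = 2.63 km.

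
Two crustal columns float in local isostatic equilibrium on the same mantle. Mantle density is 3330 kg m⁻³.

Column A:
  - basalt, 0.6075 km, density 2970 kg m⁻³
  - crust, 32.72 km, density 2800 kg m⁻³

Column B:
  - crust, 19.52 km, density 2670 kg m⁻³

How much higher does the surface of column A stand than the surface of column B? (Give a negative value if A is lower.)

For any compensation level in the mantle, the mantle terms cancel and isostasy reduces to e = (Σt_A − Σt_B) − (Σ(ρt)_A − Σ(ρt)_B) / ρ_m.
Σt_A = 33.3275 km; Σt_B = 19.52 km; Σ(ρt)_A = 93420.275; Σ(ρt)_B = 52118.4 (in km·kg m⁻³).
e = (33.3275 − 19.52) − (93420.275 − 52118.4) / 3330 = 1.4 km.

1.4 km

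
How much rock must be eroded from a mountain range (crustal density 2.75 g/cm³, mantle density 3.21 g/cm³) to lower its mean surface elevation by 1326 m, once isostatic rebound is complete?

9250 m

Net drop Δ = e − u = e − e ρ_c/ρ_m = e (ρ_m − ρ_c)/ρ_m.
e = Δ ρ_m/(ρ_m − ρ_c) = 1326 m × 3.21/0.46 = 9250 m.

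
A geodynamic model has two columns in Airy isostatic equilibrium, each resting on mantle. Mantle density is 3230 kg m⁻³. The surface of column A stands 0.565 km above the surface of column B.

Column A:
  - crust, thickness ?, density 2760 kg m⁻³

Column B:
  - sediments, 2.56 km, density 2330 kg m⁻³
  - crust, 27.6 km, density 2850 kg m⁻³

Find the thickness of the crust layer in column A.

Take the compensation level at the base of the deeper column (depth z_c below the surface of column A) and equate Σ ρ_i t_i down to z_c; mantle fills any gap and the z_c terms cancel.
Column A: x×2760 + (z_c − 0 − x)×3230
Column B: 0.565×0 + 2.56×2330 + 27.6×2850 + (z_c − 0.565 − 30.16)×3230
The z_c×3230 term appears on both sides and cancels. Collect the known terms of each column as K = Σ(ρt)_known − 3230 × (depth of known layers): K_A = 0 − 3230×0 = 0; K_B = 84624.8 − 3230×(0.565 + 30.16) = −14616.95.
Balance: K_A − x×(3230 − 2760) = K_B, so x = (K_A − K_B)/(3230 − 2760) = 14617/470 = 31.1 km.

31.1 km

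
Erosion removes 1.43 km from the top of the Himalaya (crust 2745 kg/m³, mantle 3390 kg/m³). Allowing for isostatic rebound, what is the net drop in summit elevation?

0.272 km

Rebound u = e ρ_c/ρ_m = 1.43 km × 2745/3390 = 1.158 km.
Net surface drop = e − u = 1.43 km − 1.158 km = e (ρ_m − ρ_c)/ρ_m = 0.272 km.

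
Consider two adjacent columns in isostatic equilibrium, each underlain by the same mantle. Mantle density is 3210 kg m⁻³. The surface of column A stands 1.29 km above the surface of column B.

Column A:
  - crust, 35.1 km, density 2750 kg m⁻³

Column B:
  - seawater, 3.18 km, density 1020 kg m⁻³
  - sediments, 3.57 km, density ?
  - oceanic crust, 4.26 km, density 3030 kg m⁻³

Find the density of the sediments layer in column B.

Take the compensation level at the base of the deeper column (depth z_c below the surface of column A) and equate Σ ρ_i t_i down to z_c; mantle fills any gap and the z_c terms cancel.
Column A: 35.1×2750 + (z_c − 35.1)×3210
Column B: 1.29×0 + 3.18×1020 + 3.57×ρ + 4.26×3030 + (z_c − 1.29 − 11.01)×3210
The z_c×3210 term appears on both sides and cancels. Collect the known terms of each column as K = Σ(ρt)_known − 3210 × (depth of known layers): K_A = 96525 − 3210×35.1 = −16146; K_B = 16151.4 − 3210×(1.29 + 11.01) = −23331.6.
Balance: K_A = K_B + 3.57×ρ, so ρ = (K_A − K_B)/3.57 = 7185.6/3.57 = 2010 kg m⁻³.

2010 kg m⁻³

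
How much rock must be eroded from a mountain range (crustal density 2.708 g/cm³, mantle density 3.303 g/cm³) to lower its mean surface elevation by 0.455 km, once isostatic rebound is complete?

2.53 km

Net drop Δ = e − u = e − e ρ_c/ρ_m = e (ρ_m − ρ_c)/ρ_m.
e = Δ ρ_m/(ρ_m − ρ_c) = 0.455 km × 3.303/0.595 = 2.53 km.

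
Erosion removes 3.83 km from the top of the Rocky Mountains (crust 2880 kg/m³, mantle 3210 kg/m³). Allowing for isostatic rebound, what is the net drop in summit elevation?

Rebound u = e ρ_c/ρ_m = 3.83 km × 2880/3210 = 3.436 km.
Net surface drop = e − u = 3.83 km − 3.436 km = e (ρ_m − ρ_c)/ρ_m = 0.394 km.

0.394 km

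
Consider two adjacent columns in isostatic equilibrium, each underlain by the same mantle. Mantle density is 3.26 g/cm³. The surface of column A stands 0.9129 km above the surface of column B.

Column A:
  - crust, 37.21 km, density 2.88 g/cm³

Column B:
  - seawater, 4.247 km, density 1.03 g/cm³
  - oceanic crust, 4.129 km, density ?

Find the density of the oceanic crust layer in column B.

Take the compensation level at the base of the deeper column (depth z_c below the surface of column A) and equate Σ ρ_i t_i down to z_c; mantle fills any gap and the z_c terms cancel.
Column A: 37.21×2.88 + (z_c − 37.21)×3.26
Column B: 0.9129×0 + 4.247×1.03 + 4.129×ρ + (z_c − 0.9129 − 8.376)×3.26
The z_c×3.26 term appears on both sides and cancels. Collect the known terms of each column as K = Σ(ρt)_known − 3.26 × (depth of known layers): K_A = 107.1648 − 3.26×37.21 = −14.1398; K_B = 4.37441 − 3.26×(0.9129 + 8.376) = −25.907404.
Balance: K_A = K_B + 4.129×ρ, so ρ = (K_A − K_B)/4.129 = 11.7676/4.129 = 2.85 g/cm³.

2.85 g/cm³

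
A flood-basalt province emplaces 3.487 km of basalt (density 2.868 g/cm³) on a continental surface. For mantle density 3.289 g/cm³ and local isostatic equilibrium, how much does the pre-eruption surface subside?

Subaerial loading: s = t ρ_load / ρ_m.
s = 3.487 km × 2.868/3.289 = 3.04 km.

3.04 km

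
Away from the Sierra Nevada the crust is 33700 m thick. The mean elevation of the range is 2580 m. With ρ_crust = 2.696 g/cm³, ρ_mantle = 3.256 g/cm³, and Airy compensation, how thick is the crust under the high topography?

Root depth r = h ρ_c / (ρ_m − ρ_c) = 2580 m × 2.696 / 0.56 = 12420 m.
Total thickness = T + h + r = 33700 m + 2580 m + 12420 m = 48700 m.

48700 m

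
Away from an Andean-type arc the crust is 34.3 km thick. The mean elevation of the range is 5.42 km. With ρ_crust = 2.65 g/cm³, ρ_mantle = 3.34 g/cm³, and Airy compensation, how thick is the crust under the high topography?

60.5 km

Root depth r = h ρ_c / (ρ_m − ρ_c) = 5.42 km × 2.65 / 0.69 = 20.82 km.
Total thickness = T + h + r = 34.3 km + 5.42 km + 20.82 km = 60.5 km.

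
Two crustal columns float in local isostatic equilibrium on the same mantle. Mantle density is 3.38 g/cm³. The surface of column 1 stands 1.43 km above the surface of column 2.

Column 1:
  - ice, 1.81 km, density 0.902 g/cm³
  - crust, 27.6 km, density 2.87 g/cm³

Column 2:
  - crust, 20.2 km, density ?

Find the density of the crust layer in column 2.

Take the compensation level at the base of the deeper column (depth z_c below the surface of column 1) and equate Σ ρ_i t_i down to z_c; mantle fills any gap and the z_c terms cancel.
Column 1: 1.81×0.902 + 27.6×2.87 + (z_c − 29.41)×3.38
Column 2: 1.43×0 + 20.2×ρ + (z_c − 1.43 − 20.2)×3.38
The z_c×3.38 term appears on both sides and cancels. Collect the known terms of each column as K = Σ(ρt)_known − 3.38 × (depth of known layers): K_1 = 80.84462 − 3.38×29.41 = −18.56118; K_2 = 0 − 3.38×(1.43 + 20.2) = −73.1094.
Balance: K_1 = K_2 + 20.2×ρ, so ρ = (K_1 − K_2)/20.2 = 54.5482/20.2 = 2.7 g/cm³.

2.7 g/cm³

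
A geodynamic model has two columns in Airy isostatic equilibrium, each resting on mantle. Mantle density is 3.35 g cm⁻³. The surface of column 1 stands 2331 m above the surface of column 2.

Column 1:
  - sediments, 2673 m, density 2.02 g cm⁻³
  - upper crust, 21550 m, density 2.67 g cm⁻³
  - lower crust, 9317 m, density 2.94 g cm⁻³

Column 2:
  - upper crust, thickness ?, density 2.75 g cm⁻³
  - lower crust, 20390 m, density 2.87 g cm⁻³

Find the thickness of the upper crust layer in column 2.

7390 m

Take the compensation level at the base of the deeper column (depth z_c below the surface of column 1) and equate Σ ρ_i t_i down to z_c; mantle fills any gap and the z_c terms cancel.
Column 1: 2673×2.02 + 21550×2.67 + 9317×2.94 + (z_c − 33540)×3.35
Column 2: 2331×0 + x×2.75 + 20390×2.87 + (z_c − 2331 − 20390 − x)×3.35
The z_c×3.35 term appears on both sides and cancels. Collect the known terms of each column as K = Σ(ρt)_known − 3.35 × (depth of known layers): K_1 = 90329.94 − 3.35×33540 = −22029.06; K_2 = 58519.3 − 3.35×(2331 + 20390) = −17596.05.
Balance: K_1 = K_2 − x×(3.35 − 2.75), so x = (K_2 − K_1)/(3.35 − 2.75) = 4433.01/0.6 = 7390 m.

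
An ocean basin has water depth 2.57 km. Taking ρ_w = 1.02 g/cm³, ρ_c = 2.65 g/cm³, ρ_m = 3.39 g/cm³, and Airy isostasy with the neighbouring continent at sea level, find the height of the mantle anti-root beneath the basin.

5.66 km

In Airy isostatic equilibrium: replacing crust with seawater at the top is compensated by replacing crust with mantle at the base: d (ρ_c − ρ_w) = a (ρ_m − ρ_c).
a = d (ρ_c − ρ_w)/(ρ_m − ρ_c) = 2.57 km × 1.63/0.74 = 5.66 km.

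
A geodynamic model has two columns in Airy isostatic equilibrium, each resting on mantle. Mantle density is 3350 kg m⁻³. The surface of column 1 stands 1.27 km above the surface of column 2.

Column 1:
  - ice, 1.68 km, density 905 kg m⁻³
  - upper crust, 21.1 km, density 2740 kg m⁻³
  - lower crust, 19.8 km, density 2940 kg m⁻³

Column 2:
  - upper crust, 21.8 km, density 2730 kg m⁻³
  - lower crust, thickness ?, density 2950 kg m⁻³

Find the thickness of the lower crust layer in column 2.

Take the compensation level at the base of the deeper column (depth z_c below the surface of column 1) and equate Σ ρ_i t_i down to z_c; mantle fills any gap and the z_c terms cancel.
Column 1: 1.68×905 + 21.1×2740 + 19.8×2940 + (z_c − 42.58)×3350
Column 2: 1.27×0 + 21.8×2730 + x×2950 + (z_c − 1.27 − 21.8 − x)×3350
The z_c×3350 term appears on both sides and cancels. Collect the known terms of each column as K = Σ(ρt)_known − 3350 × (depth of known layers): K_1 = 117546.4 − 3350×42.58 = −25096.6; K_2 = 59514 − 3350×(1.27 + 21.8) = −17770.5.
Balance: K_1 = K_2 − x×(3350 − 2950), so x = (K_2 − K_1)/(3350 − 2950) = 7326.1/400 = 18.3 km.

18.3 km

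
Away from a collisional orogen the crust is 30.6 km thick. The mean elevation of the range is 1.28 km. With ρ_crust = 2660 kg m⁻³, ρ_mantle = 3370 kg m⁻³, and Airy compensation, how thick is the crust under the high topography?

36.7 km

Root depth r = h ρ_c / (ρ_m − ρ_c) = 1.28 km × 2660 / 710 = 4.795 km.
Total thickness = T + h + r = 30.6 km + 1.28 km + 4.795 km = 36.7 km.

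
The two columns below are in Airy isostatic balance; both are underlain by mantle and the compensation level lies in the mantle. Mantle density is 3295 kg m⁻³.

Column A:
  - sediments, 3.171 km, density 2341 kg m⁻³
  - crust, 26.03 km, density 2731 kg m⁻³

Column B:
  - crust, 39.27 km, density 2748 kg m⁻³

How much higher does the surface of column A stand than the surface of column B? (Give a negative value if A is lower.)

For any compensation level in the mantle, the mantle terms cancel and isostasy reduces to e = (Σt_A − Σt_B) − (Σ(ρt)_A − Σ(ρt)_B) / ρ_m.
Σt_A = 29.201 km; Σt_B = 39.27 km; Σ(ρt)_A = 78511.241; Σ(ρt)_B = 107913.96 (in km·kg m⁻³).
e = (29.201 − 39.27) − (78511.241 − 107913.96) / 3295 = −1.15 km.

−1.15 km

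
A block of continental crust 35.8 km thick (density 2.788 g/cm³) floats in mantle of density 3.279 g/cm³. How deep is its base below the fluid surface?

30.4 km

Draft d = t ρ_obj/ρ_fluid = 35.8 km × 2.788/3.279 = 30.4 km.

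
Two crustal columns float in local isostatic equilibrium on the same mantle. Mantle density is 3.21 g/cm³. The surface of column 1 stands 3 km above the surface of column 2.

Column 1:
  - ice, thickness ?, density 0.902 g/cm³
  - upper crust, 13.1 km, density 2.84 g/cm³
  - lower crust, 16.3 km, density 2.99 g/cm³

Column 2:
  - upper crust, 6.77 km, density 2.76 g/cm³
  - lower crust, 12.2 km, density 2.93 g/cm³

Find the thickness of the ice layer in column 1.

Take the compensation level at the base of the deeper column (depth z_c below the surface of column 1) and equate Σ ρ_i t_i down to z_c; mantle fills any gap and the z_c terms cancel.
Column 1: x×0.902 + 13.1×2.84 + 16.3×2.99 + (z_c − 29.4 − x)×3.21
Column 2: 3×0 + 6.77×2.76 + 12.2×2.93 + (z_c − 3 − 18.97)×3.21
The z_c×3.21 term appears on both sides and cancels. Collect the known terms of each column as K = Σ(ρt)_known − 3.21 × (depth of known layers): K_1 = 85.941 − 3.21×29.4 = −8.433; K_2 = 54.4312 − 3.21×(3 + 18.97) = −16.0925.
Balance: K_1 − x×(3.21 − 0.902) = K_2, so x = (K_1 − K_2)/(3.21 − 0.902) = 7.6595/2.308 = 3.32 km.

3.32 km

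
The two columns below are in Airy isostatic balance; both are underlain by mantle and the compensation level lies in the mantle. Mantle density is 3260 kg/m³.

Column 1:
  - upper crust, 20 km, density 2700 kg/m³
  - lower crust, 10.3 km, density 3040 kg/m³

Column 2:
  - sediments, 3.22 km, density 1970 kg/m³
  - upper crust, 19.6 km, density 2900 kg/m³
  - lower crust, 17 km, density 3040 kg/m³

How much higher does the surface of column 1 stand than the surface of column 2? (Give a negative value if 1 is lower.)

−0.455 km

For any compensation level in the mantle, the mantle terms cancel and isostasy reduces to e = (Σt_1 − Σt_2) − (Σ(ρt)_1 − Σ(ρt)_2) / ρ_m.
Σt_1 = 30.3 km; Σt_2 = 39.82 km; Σ(ρt)_1 = 85312; Σ(ρt)_2 = 114863.4 (in km·kg/m³).
e = (30.3 − 39.82) − (85312 − 114863.4) / 3260 = −0.455 km.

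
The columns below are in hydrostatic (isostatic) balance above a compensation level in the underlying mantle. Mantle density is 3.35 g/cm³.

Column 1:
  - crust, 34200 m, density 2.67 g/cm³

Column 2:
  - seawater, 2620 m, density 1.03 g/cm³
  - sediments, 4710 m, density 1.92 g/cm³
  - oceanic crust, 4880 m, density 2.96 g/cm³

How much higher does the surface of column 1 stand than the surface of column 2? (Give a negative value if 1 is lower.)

For any compensation level in the mantle, the mantle terms cancel and isostasy reduces to e = (Σt_1 − Σt_2) − (Σ(ρt)_1 − Σ(ρt)_2) / ρ_m.
Σt_1 = 34200 m; Σt_2 = 12210 m; Σ(ρt)_1 = 91314; Σ(ρt)_2 = 26186.6 (in m·g/cm³).
e = (34200 − 12210) − (91314 − 26186.6) / 3.35 = 2550 m.

2550 m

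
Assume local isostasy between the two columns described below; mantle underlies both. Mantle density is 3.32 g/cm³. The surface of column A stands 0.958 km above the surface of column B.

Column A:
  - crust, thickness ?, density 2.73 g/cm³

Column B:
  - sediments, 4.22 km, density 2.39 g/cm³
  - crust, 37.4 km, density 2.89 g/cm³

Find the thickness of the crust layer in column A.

Take the compensation level at the base of the deeper column (depth z_c below the surface of column A) and equate Σ ρ_i t_i down to z_c; mantle fills any gap and the z_c terms cancel.
Column A: x×2.73 + (z_c − 0 − x)×3.32
Column B: 0.958×0 + 4.22×2.39 + 37.4×2.89 + (z_c − 0.958 − 41.62)×3.32
The z_c×3.32 term appears on both sides and cancels. Collect the known terms of each column as K = Σ(ρt)_known − 3.32 × (depth of known layers): K_A = 0 − 3.32×0 = 0; K_B = 118.1718 − 3.32×(0.958 + 41.62) = −23.18716.
Balance: K_A − x×(3.32 − 2.73) = K_B, so x = (K_A − K_B)/(3.32 − 2.73) = 23.1872/0.59 = 39.3 km.

39.3 km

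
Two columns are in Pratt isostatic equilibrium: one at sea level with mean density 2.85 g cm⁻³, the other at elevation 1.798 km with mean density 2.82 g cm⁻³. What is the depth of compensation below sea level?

ρ_ref D = ρ (D + h) → D (ρ_ref − ρ) = ρ h.
D = ρ h/(ρ_ref − ρ) = 2.82 × 1.798 km/(2.85 − 2.82) = 169 km.

169 km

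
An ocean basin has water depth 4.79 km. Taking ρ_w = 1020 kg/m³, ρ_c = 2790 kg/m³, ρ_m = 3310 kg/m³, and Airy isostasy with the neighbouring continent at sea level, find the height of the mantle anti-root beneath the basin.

In Airy isostatic equilibrium: replacing crust with seawater at the top is compensated by replacing crust with mantle at the base: d (ρ_c − ρ_w) = a (ρ_m − ρ_c).
a = d (ρ_c − ρ_w)/(ρ_m − ρ_c) = 4.79 km × 1770/520 = 16.3 km.

16.3 km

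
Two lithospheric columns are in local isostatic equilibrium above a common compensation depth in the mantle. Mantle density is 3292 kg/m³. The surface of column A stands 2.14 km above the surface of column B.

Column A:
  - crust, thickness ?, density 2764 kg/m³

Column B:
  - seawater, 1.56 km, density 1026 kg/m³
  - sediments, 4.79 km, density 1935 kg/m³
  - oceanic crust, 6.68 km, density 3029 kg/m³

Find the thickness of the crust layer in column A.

Take the compensation level at the base of the deeper column (depth z_c below the surface of column A) and equate Σ ρ_i t_i down to z_c; mantle fills any gap and the z_c terms cancel.
Column A: x×2764 + (z_c − 0 − x)×3292
Column B: 2.14×0 + 1.56×1026 + 4.79×1935 + 6.68×3029 + (z_c − 2.14 − 13.03)×3292
The z_c×3292 term appears on both sides and cancels. Collect the known terms of each column as K = Σ(ρt)_known − 3292 × (depth of known layers): K_A = 0 − 3292×0 = 0; K_B = 31102.93 − 3292×(2.14 + 13.03) = −18836.71.
Balance: K_A − x×(3292 − 2764) = K_B, so x = (K_A − K_B)/(3292 − 2764) = 18836.7/528 = 35.7 km.

35.7 km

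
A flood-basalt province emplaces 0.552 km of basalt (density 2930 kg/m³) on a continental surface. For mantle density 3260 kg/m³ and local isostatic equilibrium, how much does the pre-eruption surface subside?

Subaerial loading: s = t ρ_load / ρ_m.
s = 0.552 km × 2930/3260 = 0.496 km.

0.496 km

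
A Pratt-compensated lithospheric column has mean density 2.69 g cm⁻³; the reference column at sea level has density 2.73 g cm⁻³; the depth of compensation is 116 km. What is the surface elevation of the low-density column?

1.72 km

ρ_ref D = ρ (D + h) → h = D (ρ_ref − ρ)/ρ.
h = 116 km × (2.73 − 2.69)/2.69 = 1.72 km.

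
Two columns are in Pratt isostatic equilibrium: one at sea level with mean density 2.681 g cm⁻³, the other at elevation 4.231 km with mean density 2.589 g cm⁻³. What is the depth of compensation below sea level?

ρ_ref D = ρ (D + h) → D (ρ_ref − ρ) = ρ h.
D = ρ h/(ρ_ref − ρ) = 2.589 × 4.231 km/(2.681 − 2.589) = 119 km.

119 km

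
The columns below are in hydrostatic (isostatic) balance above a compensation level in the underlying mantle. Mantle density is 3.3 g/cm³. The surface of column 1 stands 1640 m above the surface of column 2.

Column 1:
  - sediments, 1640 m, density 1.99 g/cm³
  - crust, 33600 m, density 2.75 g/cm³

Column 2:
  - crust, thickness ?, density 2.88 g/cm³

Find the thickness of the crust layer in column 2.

36200 m

Take the compensation level at the base of the deeper column (depth z_c below the surface of column 1) and equate Σ ρ_i t_i down to z_c; mantle fills any gap and the z_c terms cancel.
Column 1: 1640×1.99 + 33600×2.75 + (z_c − 35240)×3.3
Column 2: 1640×0 + x×2.88 + (z_c − 1640 − 0 − x)×3.3
The z_c×3.3 term appears on both sides and cancels. Collect the known terms of each column as K = Σ(ρt)_known − 3.3 × (depth of known layers): K_1 = 95663.6 − 3.3×35240 = −20628.4; K_2 = 0 − 3.3×(1640 + 0) = −5412.
Balance: K_1 = K_2 − x×(3.3 − 2.88), so x = (K_2 − K_1)/(3.3 − 2.88) = 15216.4/0.42 = 36200 m.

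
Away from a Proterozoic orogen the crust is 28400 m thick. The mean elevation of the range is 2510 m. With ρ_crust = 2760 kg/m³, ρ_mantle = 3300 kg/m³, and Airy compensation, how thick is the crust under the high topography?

Root depth r = h ρ_c / (ρ_m − ρ_c) = 2510 m × 2760 / 540 = 12830 m.
Total thickness = T + h + r = 28400 m + 2510 m + 12830 m = 43700 m.

43700 m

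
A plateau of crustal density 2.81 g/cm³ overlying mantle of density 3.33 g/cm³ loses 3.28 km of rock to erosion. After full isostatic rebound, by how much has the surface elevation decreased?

Rebound u = e ρ_c/ρ_m = 3.28 km × 2.81/3.33 = 2.768 km.
Net surface drop = e − u = 3.28 km − 2.768 km = e (ρ_m − ρ_c)/ρ_m = 0.512 km.

0.512 km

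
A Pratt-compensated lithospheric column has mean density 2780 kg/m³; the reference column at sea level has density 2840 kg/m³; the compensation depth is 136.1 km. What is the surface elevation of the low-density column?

2.94 km

ρ_ref D = ρ (D + h) → h = D (ρ_ref − ρ)/ρ.
h = 136.1 km × (2840 − 2780)/2780 = 2.94 km.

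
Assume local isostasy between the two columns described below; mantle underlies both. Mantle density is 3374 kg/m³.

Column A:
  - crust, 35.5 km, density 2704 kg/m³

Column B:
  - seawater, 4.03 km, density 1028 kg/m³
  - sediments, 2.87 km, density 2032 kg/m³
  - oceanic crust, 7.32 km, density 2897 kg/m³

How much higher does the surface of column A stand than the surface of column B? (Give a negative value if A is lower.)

2.07 km

For any compensation level in the mantle, the mantle terms cancel and isostasy reduces to e = (Σt_A − Σt_B) − (Σ(ρt)_A − Σ(ρt)_B) / ρ_m.
Σt_A = 35.5 km; Σt_B = 14.22 km; Σ(ρt)_A = 95992; Σ(ρt)_B = 31180.72 (in km·kg/m³).
e = (35.5 − 14.22) − (95992 − 31180.72) / 3374 = 2.07 km.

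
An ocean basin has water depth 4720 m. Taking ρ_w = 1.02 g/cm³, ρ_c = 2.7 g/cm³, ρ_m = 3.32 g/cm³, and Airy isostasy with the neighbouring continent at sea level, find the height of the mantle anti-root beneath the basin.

Balancing pressure at the compensation depth: replacing crust with seawater at the top is compensated by replacing crust with mantle at the base: d (ρ_c − ρ_w) = a (ρ_m − ρ_c).
a = d (ρ_c − ρ_w)/(ρ_m − ρ_c) = 4720 m × 1.68/0.62 = 12800 m.

12800 m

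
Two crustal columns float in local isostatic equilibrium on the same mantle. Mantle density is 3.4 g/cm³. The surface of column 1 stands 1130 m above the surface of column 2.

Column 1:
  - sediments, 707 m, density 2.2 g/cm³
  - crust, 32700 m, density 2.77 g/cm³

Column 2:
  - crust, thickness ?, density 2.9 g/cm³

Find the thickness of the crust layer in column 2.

35200 m

Take the compensation level at the base of the deeper column (depth z_c below the surface of column 1) and equate Σ ρ_i t_i down to z_c; mantle fills any gap and the z_c terms cancel.
Column 1: 707×2.2 + 32700×2.77 + (z_c − 33407)×3.4
Column 2: 1130×0 + x×2.9 + (z_c − 1130 − 0 − x)×3.4
The z_c×3.4 term appears on both sides and cancels. Collect the known terms of each column as K = Σ(ρt)_known − 3.4 × (depth of known layers): K_1 = 92134.4 − 3.4×33407 = −21449.4; K_2 = 0 − 3.4×(1130 + 0) = −3842.
Balance: K_1 = K_2 − x×(3.4 − 2.9), so x = (K_2 − K_1)/(3.4 − 2.9) = 17607.4/0.5 = 35200 m.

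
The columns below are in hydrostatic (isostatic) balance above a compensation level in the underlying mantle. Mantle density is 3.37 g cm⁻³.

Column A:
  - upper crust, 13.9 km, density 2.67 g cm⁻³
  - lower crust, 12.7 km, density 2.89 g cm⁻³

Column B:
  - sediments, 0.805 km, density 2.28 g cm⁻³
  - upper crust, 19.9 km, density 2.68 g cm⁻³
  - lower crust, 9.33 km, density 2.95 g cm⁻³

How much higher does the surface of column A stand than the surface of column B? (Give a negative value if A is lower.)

−0.801 km

For any compensation level in the mantle, the mantle terms cancel and isostasy reduces to e = (Σt_A − Σt_B) − (Σ(ρt)_A − Σ(ρt)_B) / ρ_m.
Σt_A = 26.6 km; Σt_B = 30.035 km; Σ(ρt)_A = 73.816; Σ(ρt)_B = 82.6909 (in km·g cm⁻³).
e = (26.6 − 30.035) − (73.816 − 82.6909) / 3.37 = −0.801 km.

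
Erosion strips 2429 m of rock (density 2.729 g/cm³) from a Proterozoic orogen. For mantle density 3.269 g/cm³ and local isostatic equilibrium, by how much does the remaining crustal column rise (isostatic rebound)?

Unloading: uplift u = e ρ_c/ρ_m = 2429 m × 2.729/3.269 = 2030 m.

2030 m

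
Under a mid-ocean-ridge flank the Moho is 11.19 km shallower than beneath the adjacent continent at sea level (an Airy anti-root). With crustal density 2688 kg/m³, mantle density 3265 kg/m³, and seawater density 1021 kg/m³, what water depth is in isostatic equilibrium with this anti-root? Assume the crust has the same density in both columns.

3.87 km

Replacing a thickness d of crust by seawater at the top must be balanced by replacing crust with mantle at the base: d (ρ_c − ρ_w) = a (ρ_m − ρ_c).
d = a (ρ_m − ρ_c)/(ρ_c − ρ_w) = 11.19 km × 577/1667 = 3.87 km.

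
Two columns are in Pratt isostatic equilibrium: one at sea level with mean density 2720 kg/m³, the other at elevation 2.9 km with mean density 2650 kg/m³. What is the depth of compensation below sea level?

ρ_ref D = ρ (D + h) → D (ρ_ref − ρ) = ρ h.
D = ρ h/(ρ_ref − ρ) = 2650 × 2.9 km/(2720 − 2650) = 110 km.

110 km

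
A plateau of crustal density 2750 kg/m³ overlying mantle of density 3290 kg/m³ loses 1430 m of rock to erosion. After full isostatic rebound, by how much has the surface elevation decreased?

Rebound u = e ρ_c/ρ_m = 1430 m × 2750/3290 = 1195 m.
Net surface drop = e − u = 1430 m − 1195 m = e (ρ_m − ρ_c)/ρ_m = 235 m.

235 m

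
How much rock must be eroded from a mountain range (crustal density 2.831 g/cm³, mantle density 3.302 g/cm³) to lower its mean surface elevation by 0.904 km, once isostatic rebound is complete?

Net drop Δ = e − u = e − e ρ_c/ρ_m = e (ρ_m − ρ_c)/ρ_m.
e = Δ ρ_m/(ρ_m − ρ_c) = 0.904 km × 3.302/0.471 = 6.34 km.

6.34 km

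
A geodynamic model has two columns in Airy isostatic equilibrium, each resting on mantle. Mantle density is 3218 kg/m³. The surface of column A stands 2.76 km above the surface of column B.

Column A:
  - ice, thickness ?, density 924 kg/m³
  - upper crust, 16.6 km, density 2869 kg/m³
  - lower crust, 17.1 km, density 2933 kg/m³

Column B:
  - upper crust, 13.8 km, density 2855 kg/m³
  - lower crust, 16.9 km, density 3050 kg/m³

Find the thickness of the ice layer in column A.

Take the compensation level at the base of the deeper column (depth z_c below the surface of column A) and equate Σ ρ_i t_i down to z_c; mantle fills any gap and the z_c terms cancel.
Column A: x×924 + 16.6×2869 + 17.1×2933 + (z_c − 33.7 − x)×3218
Column B: 2.76×0 + 13.8×2855 + 16.9×3050 + (z_c − 2.76 − 30.7)×3218
The z_c×3218 term appears on both sides and cancels. Collect the known terms of each column as K = Σ(ρt)_known − 3218 × (depth of known layers): K_A = 97779.7 − 3218×33.7 = −10666.9; K_B = 90944 − 3218×(2.76 + 30.7) = −16730.28.
Balance: K_A − x×(3218 − 924) = K_B, so x = (K_A − K_B)/(3218 − 924) = 6063.38/2294 = 2.64 km.

2.64 km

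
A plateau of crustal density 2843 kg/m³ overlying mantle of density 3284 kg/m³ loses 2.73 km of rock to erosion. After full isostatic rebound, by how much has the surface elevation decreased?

0.367 km

Rebound u = e ρ_c/ρ_m = 2.73 km × 2843/3284 = 2.363 km.
Net surface drop = e − u = 2.73 km − 2.363 km = e (ρ_m − ρ_c)/ρ_m = 0.367 km.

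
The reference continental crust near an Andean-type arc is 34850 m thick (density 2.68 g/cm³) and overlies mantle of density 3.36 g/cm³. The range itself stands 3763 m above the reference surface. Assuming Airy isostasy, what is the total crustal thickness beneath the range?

53400 m

Root depth r = h ρ_c / (ρ_m − ρ_c) = 3763 m × 2.68 / 0.68 = 14830 m.
Total thickness = T + h + r = 34850 m + 3763 m + 14830 m = 53400 m.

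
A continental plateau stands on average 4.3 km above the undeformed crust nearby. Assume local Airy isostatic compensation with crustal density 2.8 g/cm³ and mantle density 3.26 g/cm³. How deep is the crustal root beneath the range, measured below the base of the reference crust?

For local isostatic compensation: the weight of the topography is balanced by the buoyancy of the root, ρ_c h = (ρ_m − ρ_c) r.
r = h · ρ_c / (ρ_m − ρ_c) = 4.3 km × 2.8 / (3.26 − 2.8) = 26.2 km.

26.2 km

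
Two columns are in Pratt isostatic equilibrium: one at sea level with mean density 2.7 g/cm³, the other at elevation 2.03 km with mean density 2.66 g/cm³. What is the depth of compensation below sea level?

ρ_ref D = ρ (D + h) → D (ρ_ref − ρ) = ρ h.
D = ρ h/(ρ_ref − ρ) = 2.66 × 2.03 km/(2.7 − 2.66) = 135 km.

135 km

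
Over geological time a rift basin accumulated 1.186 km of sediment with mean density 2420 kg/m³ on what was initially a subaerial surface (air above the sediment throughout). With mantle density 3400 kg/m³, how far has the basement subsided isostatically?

Subaerial load: s = t ρ_sed / ρ_m = 1.186 km × 2420/3400 = 0.844 km.

0.844 km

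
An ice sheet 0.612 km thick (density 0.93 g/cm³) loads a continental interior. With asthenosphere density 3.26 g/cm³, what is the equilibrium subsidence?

Balancing pressure at the compensation depth: the ice load ρ_ice t is balanced by mantle displaced below, ρ_m s.
s = t ρ_ice / ρ_m = 0.612 km × 0.93/3.26 = 0.175 km.

0.175 km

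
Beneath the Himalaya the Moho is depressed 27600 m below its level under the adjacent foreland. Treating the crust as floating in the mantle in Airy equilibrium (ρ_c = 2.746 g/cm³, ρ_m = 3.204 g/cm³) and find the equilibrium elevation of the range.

In Airy isostatic equilibrium: ρ_c h = (ρ_m − ρ_c) r.
h = r (ρ_m − ρ_c) / ρ_c = 27600 m × (3.204 − 2.746) / 2.746 = 4600 m.

4600 m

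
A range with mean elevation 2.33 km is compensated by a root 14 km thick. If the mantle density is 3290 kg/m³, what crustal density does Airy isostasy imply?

2820 kg/m³

ρ_c h = (ρ_m − ρ_c) r → ρ_c (h + r) = ρ_m r → ρ_c = ρ_m r / (h + r).
ρ_c = 3290 × 14 km / (2.33 km + 14 km) = 2820 kg/m³.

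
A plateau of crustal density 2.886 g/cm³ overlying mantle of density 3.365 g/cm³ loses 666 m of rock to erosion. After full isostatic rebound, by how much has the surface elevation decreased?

Rebound u = e ρ_c/ρ_m = 666 m × 2.886/3.365 = 571.2 m.
Net surface drop = e − u = 666 m − 571.2 m = e (ρ_m − ρ_c)/ρ_m = 94.8 m.

94.8 m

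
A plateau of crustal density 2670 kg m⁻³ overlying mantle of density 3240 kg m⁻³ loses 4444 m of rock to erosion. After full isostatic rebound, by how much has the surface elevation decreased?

Rebound u = e ρ_c/ρ_m = 4444 m × 2670/3240 = 3662 m.
Net surface drop = e − u = 4444 m − 3662 m = e (ρ_m − ρ_c)/ρ_m = 782 m.

782 m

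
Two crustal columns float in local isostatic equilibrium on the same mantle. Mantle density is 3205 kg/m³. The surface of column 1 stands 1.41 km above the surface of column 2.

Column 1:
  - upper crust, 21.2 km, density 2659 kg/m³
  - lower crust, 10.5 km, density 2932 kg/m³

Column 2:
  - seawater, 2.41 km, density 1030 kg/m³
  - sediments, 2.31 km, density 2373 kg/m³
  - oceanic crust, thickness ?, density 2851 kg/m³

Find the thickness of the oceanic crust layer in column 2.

Take the compensation level at the base of the deeper column (depth z_c below the surface of column 1) and equate Σ ρ_i t_i down to z_c; mantle fills any gap and the z_c terms cancel.
Column 1: 21.2×2659 + 10.5×2932 + (z_c − 31.7)×3205
Column 2: 1.41×0 + 2.41×1030 + 2.31×2373 + x×2851 + (z_c − 1.41 − 4.72 − x)×3205
The z_c×3205 term appears on both sides and cancels. Collect the known terms of each column as K = Σ(ρt)_known − 3205 × (depth of known layers): K_1 = 87156.8 − 3205×31.7 = −14441.7; K_2 = 7963.93 − 3205×(1.41 + 4.72) = −11682.72.
Balance: K_1 = K_2 − x×(3205 − 2851), so x = (K_2 − K_1)/(3205 − 2851) = 2758.98/354 = 7.79 km.

7.79 km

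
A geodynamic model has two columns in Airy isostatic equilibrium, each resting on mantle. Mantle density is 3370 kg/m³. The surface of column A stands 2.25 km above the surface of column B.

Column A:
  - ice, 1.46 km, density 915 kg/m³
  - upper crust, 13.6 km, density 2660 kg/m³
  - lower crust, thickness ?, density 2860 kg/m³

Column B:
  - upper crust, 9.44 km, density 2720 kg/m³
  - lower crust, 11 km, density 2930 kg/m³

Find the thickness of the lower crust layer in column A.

Take the compensation level at the base of the deeper column (depth z_c below the surface of column A) and equate Σ ρ_i t_i down to z_c; mantle fills any gap and the z_c terms cancel.
Column A: 1.46×915 + 13.6×2660 + x×2860 + (z_c − 15.06 − x)×3370
Column B: 2.25×0 + 9.44×2720 + 11×2930 + (z_c − 2.25 − 20.44)×3370
The z_c×3370 term appears on both sides and cancels. Collect the known terms of each column as K = Σ(ρt)_known − 3370 × (depth of known layers): K_A = 37511.9 − 3370×15.06 = −13240.3; K_B = 57906.8 − 3370×(2.25 + 20.44) = −18558.5.
Balance: K_A − x×(3370 − 2860) = K_B, so x = (K_A − K_B)/(3370 − 2860) = 5318.2/510 = 10.4 km.

10.4 km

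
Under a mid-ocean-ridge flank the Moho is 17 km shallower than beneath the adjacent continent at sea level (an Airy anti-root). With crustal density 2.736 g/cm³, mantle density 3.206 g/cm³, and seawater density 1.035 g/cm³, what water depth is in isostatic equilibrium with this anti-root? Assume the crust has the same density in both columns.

Replacing a thickness d of crust by seawater at the top must be balanced by replacing crust with mantle at the base: d (ρ_c − ρ_w) = a (ρ_m − ρ_c).
d = a (ρ_m − ρ_c)/(ρ_c − ρ_w) = 17 km × 0.47/1.701 = 4.7 km.

4.7 km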